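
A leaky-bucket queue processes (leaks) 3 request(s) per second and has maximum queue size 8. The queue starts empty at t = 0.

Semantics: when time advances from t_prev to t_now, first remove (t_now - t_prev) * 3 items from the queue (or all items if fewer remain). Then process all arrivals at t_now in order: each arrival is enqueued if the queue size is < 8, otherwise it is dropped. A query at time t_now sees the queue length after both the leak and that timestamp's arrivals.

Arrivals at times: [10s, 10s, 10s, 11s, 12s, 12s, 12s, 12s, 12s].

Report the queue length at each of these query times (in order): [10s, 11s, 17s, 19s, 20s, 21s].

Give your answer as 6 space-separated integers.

Answer: 3 1 0 0 0 0

Derivation:
Queue lengths at query times:
  query t=10s: backlog = 3
  query t=11s: backlog = 1
  query t=17s: backlog = 0
  query t=19s: backlog = 0
  query t=20s: backlog = 0
  query t=21s: backlog = 0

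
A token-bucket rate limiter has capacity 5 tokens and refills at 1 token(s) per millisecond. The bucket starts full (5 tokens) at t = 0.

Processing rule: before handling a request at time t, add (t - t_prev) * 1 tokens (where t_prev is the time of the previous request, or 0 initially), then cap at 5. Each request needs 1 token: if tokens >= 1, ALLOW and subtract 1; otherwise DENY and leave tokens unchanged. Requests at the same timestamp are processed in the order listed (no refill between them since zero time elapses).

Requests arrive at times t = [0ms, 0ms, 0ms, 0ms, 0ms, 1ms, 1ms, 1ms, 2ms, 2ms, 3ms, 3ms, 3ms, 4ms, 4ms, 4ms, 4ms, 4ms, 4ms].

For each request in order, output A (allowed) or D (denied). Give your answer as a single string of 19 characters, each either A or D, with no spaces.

Simulating step by step:
  req#1 t=0ms: ALLOW
  req#2 t=0ms: ALLOW
  req#3 t=0ms: ALLOW
  req#4 t=0ms: ALLOW
  req#5 t=0ms: ALLOW
  req#6 t=1ms: ALLOW
  req#7 t=1ms: DENY
  req#8 t=1ms: DENY
  req#9 t=2ms: ALLOW
  req#10 t=2ms: DENY
  req#11 t=3ms: ALLOW
  req#12 t=3ms: DENY
  req#13 t=3ms: DENY
  req#14 t=4ms: ALLOW
  req#15 t=4ms: DENY
  req#16 t=4ms: DENY
  req#17 t=4ms: DENY
  req#18 t=4ms: DENY
  req#19 t=4ms: DENY

Answer: AAAAAADDADADDADDDDD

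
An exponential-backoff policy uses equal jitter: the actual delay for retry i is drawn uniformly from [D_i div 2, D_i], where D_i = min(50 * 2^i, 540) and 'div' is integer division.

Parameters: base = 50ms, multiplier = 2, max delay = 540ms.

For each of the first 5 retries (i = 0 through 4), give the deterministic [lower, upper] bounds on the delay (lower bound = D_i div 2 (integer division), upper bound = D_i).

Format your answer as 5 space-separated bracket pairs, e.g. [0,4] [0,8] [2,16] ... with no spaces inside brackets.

Answer: [25,50] [50,100] [100,200] [200,400] [270,540]

Derivation:
Computing bounds per retry:
  i=0: D_i=min(50*2^0,540)=50, bounds=[25,50]
  i=1: D_i=min(50*2^1,540)=100, bounds=[50,100]
  i=2: D_i=min(50*2^2,540)=200, bounds=[100,200]
  i=3: D_i=min(50*2^3,540)=400, bounds=[200,400]
  i=4: D_i=min(50*2^4,540)=540, bounds=[270,540]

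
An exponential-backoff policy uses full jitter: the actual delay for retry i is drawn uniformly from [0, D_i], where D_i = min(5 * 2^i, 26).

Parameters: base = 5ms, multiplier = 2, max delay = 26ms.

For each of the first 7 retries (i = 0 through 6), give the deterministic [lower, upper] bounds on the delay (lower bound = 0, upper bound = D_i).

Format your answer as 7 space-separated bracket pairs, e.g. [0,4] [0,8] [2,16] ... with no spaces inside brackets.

Answer: [0,5] [0,10] [0,20] [0,26] [0,26] [0,26] [0,26]

Derivation:
Computing bounds per retry:
  i=0: D_i=min(5*2^0,26)=5, bounds=[0,5]
  i=1: D_i=min(5*2^1,26)=10, bounds=[0,10]
  i=2: D_i=min(5*2^2,26)=20, bounds=[0,20]
  i=3: D_i=min(5*2^3,26)=26, bounds=[0,26]
  i=4: D_i=min(5*2^4,26)=26, bounds=[0,26]
  i=5: D_i=min(5*2^5,26)=26, bounds=[0,26]
  i=6: D_i=min(5*2^6,26)=26, bounds=[0,26]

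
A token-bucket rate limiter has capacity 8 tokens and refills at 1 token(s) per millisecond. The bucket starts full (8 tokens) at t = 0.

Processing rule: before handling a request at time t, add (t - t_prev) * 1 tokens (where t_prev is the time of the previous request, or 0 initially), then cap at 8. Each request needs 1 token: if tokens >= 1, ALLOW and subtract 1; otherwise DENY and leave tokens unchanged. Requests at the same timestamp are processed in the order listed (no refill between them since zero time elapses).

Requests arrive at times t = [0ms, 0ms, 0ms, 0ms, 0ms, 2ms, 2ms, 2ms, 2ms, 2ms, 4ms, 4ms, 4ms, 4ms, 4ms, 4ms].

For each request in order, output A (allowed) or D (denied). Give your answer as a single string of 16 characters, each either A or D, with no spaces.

Simulating step by step:
  req#1 t=0ms: ALLOW
  req#2 t=0ms: ALLOW
  req#3 t=0ms: ALLOW
  req#4 t=0ms: ALLOW
  req#5 t=0ms: ALLOW
  req#6 t=2ms: ALLOW
  req#7 t=2ms: ALLOW
  req#8 t=2ms: ALLOW
  req#9 t=2ms: ALLOW
  req#10 t=2ms: ALLOW
  req#11 t=4ms: ALLOW
  req#12 t=4ms: ALLOW
  req#13 t=4ms: DENY
  req#14 t=4ms: DENY
  req#15 t=4ms: DENY
  req#16 t=4ms: DENY

Answer: AAAAAAAAAAAADDDD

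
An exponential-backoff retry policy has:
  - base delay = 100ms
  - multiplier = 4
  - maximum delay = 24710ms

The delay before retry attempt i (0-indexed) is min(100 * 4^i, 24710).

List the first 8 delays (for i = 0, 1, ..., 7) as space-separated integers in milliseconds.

Answer: 100 400 1600 6400 24710 24710 24710 24710

Derivation:
Computing each delay:
  i=0: min(100*4^0, 24710) = 100
  i=1: min(100*4^1, 24710) = 400
  i=2: min(100*4^2, 24710) = 1600
  i=3: min(100*4^3, 24710) = 6400
  i=4: min(100*4^4, 24710) = 24710
  i=5: min(100*4^5, 24710) = 24710
  i=6: min(100*4^6, 24710) = 24710
  i=7: min(100*4^7, 24710) = 24710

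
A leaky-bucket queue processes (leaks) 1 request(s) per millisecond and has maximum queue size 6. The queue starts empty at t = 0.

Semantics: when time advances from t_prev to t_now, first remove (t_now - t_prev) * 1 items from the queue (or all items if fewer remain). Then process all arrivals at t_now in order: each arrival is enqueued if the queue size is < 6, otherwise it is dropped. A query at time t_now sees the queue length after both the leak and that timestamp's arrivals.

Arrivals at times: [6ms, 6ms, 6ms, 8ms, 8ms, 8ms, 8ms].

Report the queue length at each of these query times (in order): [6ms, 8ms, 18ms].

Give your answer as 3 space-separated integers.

Queue lengths at query times:
  query t=6ms: backlog = 3
  query t=8ms: backlog = 5
  query t=18ms: backlog = 0

Answer: 3 5 0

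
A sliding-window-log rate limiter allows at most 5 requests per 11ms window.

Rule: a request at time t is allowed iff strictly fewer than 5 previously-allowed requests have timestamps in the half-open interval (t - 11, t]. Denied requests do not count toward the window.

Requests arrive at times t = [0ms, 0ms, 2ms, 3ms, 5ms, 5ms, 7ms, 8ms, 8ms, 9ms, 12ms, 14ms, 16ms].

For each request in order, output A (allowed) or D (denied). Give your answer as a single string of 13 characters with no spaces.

Tracking allowed requests in the window:
  req#1 t=0ms: ALLOW
  req#2 t=0ms: ALLOW
  req#3 t=2ms: ALLOW
  req#4 t=3ms: ALLOW
  req#5 t=5ms: ALLOW
  req#6 t=5ms: DENY
  req#7 t=7ms: DENY
  req#8 t=8ms: DENY
  req#9 t=8ms: DENY
  req#10 t=9ms: DENY
  req#11 t=12ms: ALLOW
  req#12 t=14ms: ALLOW
  req#13 t=16ms: ALLOW

Answer: AAAAADDDDDAAA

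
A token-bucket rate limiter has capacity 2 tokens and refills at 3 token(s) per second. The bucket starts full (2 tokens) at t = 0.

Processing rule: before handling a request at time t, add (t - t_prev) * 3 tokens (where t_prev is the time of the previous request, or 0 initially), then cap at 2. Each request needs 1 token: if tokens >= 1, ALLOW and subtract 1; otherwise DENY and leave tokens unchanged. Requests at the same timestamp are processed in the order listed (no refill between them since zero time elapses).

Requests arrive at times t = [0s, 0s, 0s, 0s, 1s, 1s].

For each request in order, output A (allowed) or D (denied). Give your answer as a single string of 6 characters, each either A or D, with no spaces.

Answer: AADDAA

Derivation:
Simulating step by step:
  req#1 t=0s: ALLOW
  req#2 t=0s: ALLOW
  req#3 t=0s: DENY
  req#4 t=0s: DENY
  req#5 t=1s: ALLOW
  req#6 t=1s: ALLOW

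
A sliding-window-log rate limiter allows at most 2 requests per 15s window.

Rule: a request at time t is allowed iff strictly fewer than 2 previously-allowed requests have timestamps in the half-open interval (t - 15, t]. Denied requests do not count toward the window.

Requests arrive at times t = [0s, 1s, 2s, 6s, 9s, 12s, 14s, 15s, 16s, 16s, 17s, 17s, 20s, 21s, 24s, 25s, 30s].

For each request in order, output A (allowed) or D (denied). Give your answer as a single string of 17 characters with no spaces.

Tracking allowed requests in the window:
  req#1 t=0s: ALLOW
  req#2 t=1s: ALLOW
  req#3 t=2s: DENY
  req#4 t=6s: DENY
  req#5 t=9s: DENY
  req#6 t=12s: DENY
  req#7 t=14s: DENY
  req#8 t=15s: ALLOW
  req#9 t=16s: ALLOW
  req#10 t=16s: DENY
  req#11 t=17s: DENY
  req#12 t=17s: DENY
  req#13 t=20s: DENY
  req#14 t=21s: DENY
  req#15 t=24s: DENY
  req#16 t=25s: DENY
  req#17 t=30s: ALLOW

Answer: AADDDDDAADDDDDDDA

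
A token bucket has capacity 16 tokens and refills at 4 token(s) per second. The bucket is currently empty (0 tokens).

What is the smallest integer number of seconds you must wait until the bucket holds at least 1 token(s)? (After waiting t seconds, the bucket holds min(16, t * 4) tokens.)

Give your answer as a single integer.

Need t * 4 >= 1, so t >= 1/4.
Smallest integer t = ceil(1/4) = 1.

Answer: 1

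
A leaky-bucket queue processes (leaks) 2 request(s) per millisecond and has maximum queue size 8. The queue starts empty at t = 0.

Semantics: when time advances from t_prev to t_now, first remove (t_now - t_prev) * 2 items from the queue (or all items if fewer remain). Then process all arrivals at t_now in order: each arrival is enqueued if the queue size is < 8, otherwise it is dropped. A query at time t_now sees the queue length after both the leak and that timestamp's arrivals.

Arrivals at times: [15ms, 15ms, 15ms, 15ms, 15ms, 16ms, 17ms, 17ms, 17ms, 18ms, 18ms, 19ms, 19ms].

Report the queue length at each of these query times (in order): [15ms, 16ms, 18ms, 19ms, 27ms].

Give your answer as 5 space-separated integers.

Answer: 5 4 5 5 0

Derivation:
Queue lengths at query times:
  query t=15ms: backlog = 5
  query t=16ms: backlog = 4
  query t=18ms: backlog = 5
  query t=19ms: backlog = 5
  query t=27ms: backlog = 0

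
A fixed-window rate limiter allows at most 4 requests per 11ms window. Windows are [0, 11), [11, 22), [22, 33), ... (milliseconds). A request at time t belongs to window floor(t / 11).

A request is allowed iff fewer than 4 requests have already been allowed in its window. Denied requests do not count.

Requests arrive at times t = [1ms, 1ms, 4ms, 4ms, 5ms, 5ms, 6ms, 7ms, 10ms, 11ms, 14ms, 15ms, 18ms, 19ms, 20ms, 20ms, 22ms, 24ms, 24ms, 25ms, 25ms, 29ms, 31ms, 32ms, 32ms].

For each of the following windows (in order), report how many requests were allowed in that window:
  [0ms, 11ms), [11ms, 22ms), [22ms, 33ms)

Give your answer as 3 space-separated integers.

Processing requests:
  req#1 t=1ms (window 0): ALLOW
  req#2 t=1ms (window 0): ALLOW
  req#3 t=4ms (window 0): ALLOW
  req#4 t=4ms (window 0): ALLOW
  req#5 t=5ms (window 0): DENY
  req#6 t=5ms (window 0): DENY
  req#7 t=6ms (window 0): DENY
  req#8 t=7ms (window 0): DENY
  req#9 t=10ms (window 0): DENY
  req#10 t=11ms (window 1): ALLOW
  req#11 t=14ms (window 1): ALLOW
  req#12 t=15ms (window 1): ALLOW
  req#13 t=18ms (window 1): ALLOW
  req#14 t=19ms (window 1): DENY
  req#15 t=20ms (window 1): DENY
  req#16 t=20ms (window 1): DENY
  req#17 t=22ms (window 2): ALLOW
  req#18 t=24ms (window 2): ALLOW
  req#19 t=24ms (window 2): ALLOW
  req#20 t=25ms (window 2): ALLOW
  req#21 t=25ms (window 2): DENY
  req#22 t=29ms (window 2): DENY
  req#23 t=31ms (window 2): DENY
  req#24 t=32ms (window 2): DENY
  req#25 t=32ms (window 2): DENY

Allowed counts by window: 4 4 4

Answer: 4 4 4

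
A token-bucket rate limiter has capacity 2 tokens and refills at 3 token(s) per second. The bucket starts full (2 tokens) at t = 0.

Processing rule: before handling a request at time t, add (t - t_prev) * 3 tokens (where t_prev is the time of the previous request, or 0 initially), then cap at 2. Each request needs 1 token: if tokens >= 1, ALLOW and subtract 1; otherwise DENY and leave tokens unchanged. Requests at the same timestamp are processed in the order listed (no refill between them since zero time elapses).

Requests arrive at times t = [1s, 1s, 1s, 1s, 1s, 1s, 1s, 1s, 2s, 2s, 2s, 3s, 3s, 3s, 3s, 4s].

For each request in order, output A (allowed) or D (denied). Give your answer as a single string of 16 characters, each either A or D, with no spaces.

Simulating step by step:
  req#1 t=1s: ALLOW
  req#2 t=1s: ALLOW
  req#3 t=1s: DENY
  req#4 t=1s: DENY
  req#5 t=1s: DENY
  req#6 t=1s: DENY
  req#7 t=1s: DENY
  req#8 t=1s: DENY
  req#9 t=2s: ALLOW
  req#10 t=2s: ALLOW
  req#11 t=2s: DENY
  req#12 t=3s: ALLOW
  req#13 t=3s: ALLOW
  req#14 t=3s: DENY
  req#15 t=3s: DENY
  req#16 t=4s: ALLOW

Answer: AADDDDDDAADAADDA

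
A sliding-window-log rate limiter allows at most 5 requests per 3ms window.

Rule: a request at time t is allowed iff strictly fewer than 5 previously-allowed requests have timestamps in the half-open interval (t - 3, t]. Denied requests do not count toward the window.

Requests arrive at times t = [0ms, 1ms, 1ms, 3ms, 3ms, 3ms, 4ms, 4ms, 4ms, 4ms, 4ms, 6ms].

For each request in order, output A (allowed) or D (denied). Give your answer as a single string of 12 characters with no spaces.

Answer: AAAAAAAADDDA

Derivation:
Tracking allowed requests in the window:
  req#1 t=0ms: ALLOW
  req#2 t=1ms: ALLOW
  req#3 t=1ms: ALLOW
  req#4 t=3ms: ALLOW
  req#5 t=3ms: ALLOW
  req#6 t=3ms: ALLOW
  req#7 t=4ms: ALLOW
  req#8 t=4ms: ALLOW
  req#9 t=4ms: DENY
  req#10 t=4ms: DENY
  req#11 t=4ms: DENY
  req#12 t=6ms: ALLOW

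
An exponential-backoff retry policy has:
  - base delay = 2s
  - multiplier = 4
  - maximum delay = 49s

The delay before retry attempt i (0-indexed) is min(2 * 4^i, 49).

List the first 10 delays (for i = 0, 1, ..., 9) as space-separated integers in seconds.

Answer: 2 8 32 49 49 49 49 49 49 49

Derivation:
Computing each delay:
  i=0: min(2*4^0, 49) = 2
  i=1: min(2*4^1, 49) = 8
  i=2: min(2*4^2, 49) = 32
  i=3: min(2*4^3, 49) = 49
  i=4: min(2*4^4, 49) = 49
  i=5: min(2*4^5, 49) = 49
  i=6: min(2*4^6, 49) = 49
  i=7: min(2*4^7, 49) = 49
  i=8: min(2*4^8, 49) = 49
  i=9: min(2*4^9, 49) = 49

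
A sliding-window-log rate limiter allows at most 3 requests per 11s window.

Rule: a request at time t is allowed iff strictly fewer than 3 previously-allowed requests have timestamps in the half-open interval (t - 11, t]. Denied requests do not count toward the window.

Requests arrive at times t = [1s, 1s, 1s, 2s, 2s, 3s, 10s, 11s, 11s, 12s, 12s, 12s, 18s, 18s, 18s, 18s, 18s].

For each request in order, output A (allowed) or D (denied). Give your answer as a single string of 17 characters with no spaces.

Answer: AAADDDDDDAAADDDDD

Derivation:
Tracking allowed requests in the window:
  req#1 t=1s: ALLOW
  req#2 t=1s: ALLOW
  req#3 t=1s: ALLOW
  req#4 t=2s: DENY
  req#5 t=2s: DENY
  req#6 t=3s: DENY
  req#7 t=10s: DENY
  req#8 t=11s: DENY
  req#9 t=11s: DENY
  req#10 t=12s: ALLOW
  req#11 t=12s: ALLOW
  req#12 t=12s: ALLOW
  req#13 t=18s: DENY
  req#14 t=18s: DENY
  req#15 t=18s: DENY
  req#16 t=18s: DENY
  req#17 t=18s: DENY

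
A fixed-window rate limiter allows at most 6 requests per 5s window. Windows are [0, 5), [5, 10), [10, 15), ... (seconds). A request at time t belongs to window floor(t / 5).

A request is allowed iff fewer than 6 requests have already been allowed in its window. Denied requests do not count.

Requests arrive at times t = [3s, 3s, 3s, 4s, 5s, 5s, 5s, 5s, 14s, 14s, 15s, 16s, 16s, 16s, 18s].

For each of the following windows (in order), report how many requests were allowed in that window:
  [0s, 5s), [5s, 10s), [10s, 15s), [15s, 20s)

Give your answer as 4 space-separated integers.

Processing requests:
  req#1 t=3s (window 0): ALLOW
  req#2 t=3s (window 0): ALLOW
  req#3 t=3s (window 0): ALLOW
  req#4 t=4s (window 0): ALLOW
  req#5 t=5s (window 1): ALLOW
  req#6 t=5s (window 1): ALLOW
  req#7 t=5s (window 1): ALLOW
  req#8 t=5s (window 1): ALLOW
  req#9 t=14s (window 2): ALLOW
  req#10 t=14s (window 2): ALLOW
  req#11 t=15s (window 3): ALLOW
  req#12 t=16s (window 3): ALLOW
  req#13 t=16s (window 3): ALLOW
  req#14 t=16s (window 3): ALLOW
  req#15 t=18s (window 3): ALLOW

Allowed counts by window: 4 4 2 5

Answer: 4 4 2 5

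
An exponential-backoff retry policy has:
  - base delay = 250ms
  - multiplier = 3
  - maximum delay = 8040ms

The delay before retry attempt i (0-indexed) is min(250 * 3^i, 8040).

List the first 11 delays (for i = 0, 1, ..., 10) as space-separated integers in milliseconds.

Answer: 250 750 2250 6750 8040 8040 8040 8040 8040 8040 8040

Derivation:
Computing each delay:
  i=0: min(250*3^0, 8040) = 250
  i=1: min(250*3^1, 8040) = 750
  i=2: min(250*3^2, 8040) = 2250
  i=3: min(250*3^3, 8040) = 6750
  i=4: min(250*3^4, 8040) = 8040
  i=5: min(250*3^5, 8040) = 8040
  i=6: min(250*3^6, 8040) = 8040
  i=7: min(250*3^7, 8040) = 8040
  i=8: min(250*3^8, 8040) = 8040
  i=9: min(250*3^9, 8040) = 8040
  i=10: min(250*3^10, 8040) = 8040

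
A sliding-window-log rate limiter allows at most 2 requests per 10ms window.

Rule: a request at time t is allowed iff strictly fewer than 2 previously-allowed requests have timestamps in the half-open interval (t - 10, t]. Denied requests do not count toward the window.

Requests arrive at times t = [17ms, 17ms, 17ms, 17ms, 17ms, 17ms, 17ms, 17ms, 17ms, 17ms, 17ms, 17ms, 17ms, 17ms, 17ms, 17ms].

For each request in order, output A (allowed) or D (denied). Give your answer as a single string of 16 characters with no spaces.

Answer: AADDDDDDDDDDDDDD

Derivation:
Tracking allowed requests in the window:
  req#1 t=17ms: ALLOW
  req#2 t=17ms: ALLOW
  req#3 t=17ms: DENY
  req#4 t=17ms: DENY
  req#5 t=17ms: DENY
  req#6 t=17ms: DENY
  req#7 t=17ms: DENY
  req#8 t=17ms: DENY
  req#9 t=17ms: DENY
  req#10 t=17ms: DENY
  req#11 t=17ms: DENY
  req#12 t=17ms: DENY
  req#13 t=17ms: DENY
  req#14 t=17ms: DENY
  req#15 t=17ms: DENY
  req#16 t=17ms: DENY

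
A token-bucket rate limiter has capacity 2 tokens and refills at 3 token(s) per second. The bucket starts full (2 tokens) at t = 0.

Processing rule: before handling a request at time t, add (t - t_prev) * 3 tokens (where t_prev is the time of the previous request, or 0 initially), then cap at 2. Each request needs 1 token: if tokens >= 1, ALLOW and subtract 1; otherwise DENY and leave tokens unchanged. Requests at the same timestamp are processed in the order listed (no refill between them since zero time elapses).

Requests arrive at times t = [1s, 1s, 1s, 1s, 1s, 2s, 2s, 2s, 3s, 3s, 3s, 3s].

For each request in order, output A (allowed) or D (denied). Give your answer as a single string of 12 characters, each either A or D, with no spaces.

Answer: AADDDAADAADD

Derivation:
Simulating step by step:
  req#1 t=1s: ALLOW
  req#2 t=1s: ALLOW
  req#3 t=1s: DENY
  req#4 t=1s: DENY
  req#5 t=1s: DENY
  req#6 t=2s: ALLOW
  req#7 t=2s: ALLOW
  req#8 t=2s: DENY
  req#9 t=3s: ALLOW
  req#10 t=3s: ALLOW
  req#11 t=3s: DENY
  req#12 t=3s: DENY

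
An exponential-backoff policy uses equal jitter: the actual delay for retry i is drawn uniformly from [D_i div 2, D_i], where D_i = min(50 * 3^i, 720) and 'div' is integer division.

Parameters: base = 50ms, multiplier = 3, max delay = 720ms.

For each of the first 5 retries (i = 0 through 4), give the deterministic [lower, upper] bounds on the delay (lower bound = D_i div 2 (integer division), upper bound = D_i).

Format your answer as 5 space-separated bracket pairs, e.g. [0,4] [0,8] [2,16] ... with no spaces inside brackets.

Computing bounds per retry:
  i=0: D_i=min(50*3^0,720)=50, bounds=[25,50]
  i=1: D_i=min(50*3^1,720)=150, bounds=[75,150]
  i=2: D_i=min(50*3^2,720)=450, bounds=[225,450]
  i=3: D_i=min(50*3^3,720)=720, bounds=[360,720]
  i=4: D_i=min(50*3^4,720)=720, bounds=[360,720]

Answer: [25,50] [75,150] [225,450] [360,720] [360,720]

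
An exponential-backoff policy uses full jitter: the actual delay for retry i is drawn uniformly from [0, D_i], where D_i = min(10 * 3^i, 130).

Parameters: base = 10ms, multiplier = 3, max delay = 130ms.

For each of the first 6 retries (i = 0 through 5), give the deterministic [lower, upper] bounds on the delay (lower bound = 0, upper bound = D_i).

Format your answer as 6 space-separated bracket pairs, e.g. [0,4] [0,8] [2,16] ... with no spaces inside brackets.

Computing bounds per retry:
  i=0: D_i=min(10*3^0,130)=10, bounds=[0,10]
  i=1: D_i=min(10*3^1,130)=30, bounds=[0,30]
  i=2: D_i=min(10*3^2,130)=90, bounds=[0,90]
  i=3: D_i=min(10*3^3,130)=130, bounds=[0,130]
  i=4: D_i=min(10*3^4,130)=130, bounds=[0,130]
  i=5: D_i=min(10*3^5,130)=130, bounds=[0,130]

Answer: [0,10] [0,30] [0,90] [0,130] [0,130] [0,130]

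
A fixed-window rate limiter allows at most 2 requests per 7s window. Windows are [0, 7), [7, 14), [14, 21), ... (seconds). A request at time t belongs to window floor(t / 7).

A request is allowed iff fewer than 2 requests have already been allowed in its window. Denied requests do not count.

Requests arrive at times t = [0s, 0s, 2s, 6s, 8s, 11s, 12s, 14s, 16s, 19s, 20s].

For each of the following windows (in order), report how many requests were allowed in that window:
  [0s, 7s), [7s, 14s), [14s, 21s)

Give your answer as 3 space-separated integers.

Answer: 2 2 2

Derivation:
Processing requests:
  req#1 t=0s (window 0): ALLOW
  req#2 t=0s (window 0): ALLOW
  req#3 t=2s (window 0): DENY
  req#4 t=6s (window 0): DENY
  req#5 t=8s (window 1): ALLOW
  req#6 t=11s (window 1): ALLOW
  req#7 t=12s (window 1): DENY
  req#8 t=14s (window 2): ALLOW
  req#9 t=16s (window 2): ALLOW
  req#10 t=19s (window 2): DENY
  req#11 t=20s (window 2): DENY

Allowed counts by window: 2 2 2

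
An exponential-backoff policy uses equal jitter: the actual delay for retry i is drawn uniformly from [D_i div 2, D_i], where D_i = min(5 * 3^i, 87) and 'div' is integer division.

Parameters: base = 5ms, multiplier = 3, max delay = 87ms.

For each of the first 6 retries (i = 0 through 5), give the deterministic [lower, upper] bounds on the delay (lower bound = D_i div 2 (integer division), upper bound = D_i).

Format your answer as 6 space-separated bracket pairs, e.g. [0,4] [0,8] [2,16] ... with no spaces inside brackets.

Answer: [2,5] [7,15] [22,45] [43,87] [43,87] [43,87]

Derivation:
Computing bounds per retry:
  i=0: D_i=min(5*3^0,87)=5, bounds=[2,5]
  i=1: D_i=min(5*3^1,87)=15, bounds=[7,15]
  i=2: D_i=min(5*3^2,87)=45, bounds=[22,45]
  i=3: D_i=min(5*3^3,87)=87, bounds=[43,87]
  i=4: D_i=min(5*3^4,87)=87, bounds=[43,87]
  i=5: D_i=min(5*3^5,87)=87, bounds=[43,87]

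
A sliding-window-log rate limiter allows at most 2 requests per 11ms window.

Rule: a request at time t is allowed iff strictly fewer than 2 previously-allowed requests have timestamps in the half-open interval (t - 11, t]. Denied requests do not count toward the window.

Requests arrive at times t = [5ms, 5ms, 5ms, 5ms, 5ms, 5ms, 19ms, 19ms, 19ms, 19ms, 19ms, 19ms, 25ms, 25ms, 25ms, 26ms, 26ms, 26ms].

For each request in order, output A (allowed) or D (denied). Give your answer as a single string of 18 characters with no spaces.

Tracking allowed requests in the window:
  req#1 t=5ms: ALLOW
  req#2 t=5ms: ALLOW
  req#3 t=5ms: DENY
  req#4 t=5ms: DENY
  req#5 t=5ms: DENY
  req#6 t=5ms: DENY
  req#7 t=19ms: ALLOW
  req#8 t=19ms: ALLOW
  req#9 t=19ms: DENY
  req#10 t=19ms: DENY
  req#11 t=19ms: DENY
  req#12 t=19ms: DENY
  req#13 t=25ms: DENY
  req#14 t=25ms: DENY
  req#15 t=25ms: DENY
  req#16 t=26ms: DENY
  req#17 t=26ms: DENY
  req#18 t=26ms: DENY

Answer: AADDDDAADDDDDDDDDD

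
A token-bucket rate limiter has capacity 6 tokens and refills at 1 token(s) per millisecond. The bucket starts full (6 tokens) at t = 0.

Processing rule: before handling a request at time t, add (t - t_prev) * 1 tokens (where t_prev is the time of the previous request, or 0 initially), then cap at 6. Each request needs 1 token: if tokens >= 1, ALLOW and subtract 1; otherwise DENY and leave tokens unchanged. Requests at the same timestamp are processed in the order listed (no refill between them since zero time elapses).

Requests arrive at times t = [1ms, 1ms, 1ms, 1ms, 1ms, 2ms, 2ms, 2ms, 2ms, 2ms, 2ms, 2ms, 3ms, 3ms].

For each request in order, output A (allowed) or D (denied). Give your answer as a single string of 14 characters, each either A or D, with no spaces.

Simulating step by step:
  req#1 t=1ms: ALLOW
  req#2 t=1ms: ALLOW
  req#3 t=1ms: ALLOW
  req#4 t=1ms: ALLOW
  req#5 t=1ms: ALLOW
  req#6 t=2ms: ALLOW
  req#7 t=2ms: ALLOW
  req#8 t=2ms: DENY
  req#9 t=2ms: DENY
  req#10 t=2ms: DENY
  req#11 t=2ms: DENY
  req#12 t=2ms: DENY
  req#13 t=3ms: ALLOW
  req#14 t=3ms: DENY

Answer: AAAAAAADDDDDAD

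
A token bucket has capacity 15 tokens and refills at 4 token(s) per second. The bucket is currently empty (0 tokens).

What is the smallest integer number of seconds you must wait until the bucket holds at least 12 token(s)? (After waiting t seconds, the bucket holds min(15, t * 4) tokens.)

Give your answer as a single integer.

Answer: 3

Derivation:
Need t * 4 >= 12, so t >= 12/4.
Smallest integer t = ceil(12/4) = 3.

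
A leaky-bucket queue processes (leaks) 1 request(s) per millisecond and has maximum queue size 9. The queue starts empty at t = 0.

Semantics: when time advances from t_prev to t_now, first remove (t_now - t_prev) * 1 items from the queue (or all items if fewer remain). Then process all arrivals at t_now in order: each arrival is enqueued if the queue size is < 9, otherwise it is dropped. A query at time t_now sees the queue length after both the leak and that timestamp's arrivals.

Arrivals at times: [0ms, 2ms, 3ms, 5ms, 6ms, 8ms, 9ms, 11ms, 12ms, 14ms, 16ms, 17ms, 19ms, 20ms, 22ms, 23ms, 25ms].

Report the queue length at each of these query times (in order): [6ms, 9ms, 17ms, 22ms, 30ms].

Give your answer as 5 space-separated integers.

Answer: 1 1 1 1 0

Derivation:
Queue lengths at query times:
  query t=6ms: backlog = 1
  query t=9ms: backlog = 1
  query t=17ms: backlog = 1
  query t=22ms: backlog = 1
  query t=30ms: backlog = 0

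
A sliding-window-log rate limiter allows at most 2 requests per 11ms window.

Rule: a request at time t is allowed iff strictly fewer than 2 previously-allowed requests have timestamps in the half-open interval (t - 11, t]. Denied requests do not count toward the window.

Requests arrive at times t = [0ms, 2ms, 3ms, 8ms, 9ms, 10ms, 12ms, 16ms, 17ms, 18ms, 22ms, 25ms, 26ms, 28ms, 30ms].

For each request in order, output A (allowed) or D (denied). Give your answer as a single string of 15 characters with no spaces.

Tracking allowed requests in the window:
  req#1 t=0ms: ALLOW
  req#2 t=2ms: ALLOW
  req#3 t=3ms: DENY
  req#4 t=8ms: DENY
  req#5 t=9ms: DENY
  req#6 t=10ms: DENY
  req#7 t=12ms: ALLOW
  req#8 t=16ms: ALLOW
  req#9 t=17ms: DENY
  req#10 t=18ms: DENY
  req#11 t=22ms: DENY
  req#12 t=25ms: ALLOW
  req#13 t=26ms: DENY
  req#14 t=28ms: ALLOW
  req#15 t=30ms: DENY

Answer: AADDDDAADDDADAD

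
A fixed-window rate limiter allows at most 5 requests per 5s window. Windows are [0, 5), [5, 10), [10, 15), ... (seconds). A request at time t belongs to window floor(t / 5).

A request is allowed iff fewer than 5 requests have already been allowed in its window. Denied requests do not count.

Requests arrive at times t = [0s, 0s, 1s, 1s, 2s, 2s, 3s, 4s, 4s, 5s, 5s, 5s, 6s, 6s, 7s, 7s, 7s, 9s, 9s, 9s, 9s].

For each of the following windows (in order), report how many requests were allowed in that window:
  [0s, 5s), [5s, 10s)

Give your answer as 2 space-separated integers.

Answer: 5 5

Derivation:
Processing requests:
  req#1 t=0s (window 0): ALLOW
  req#2 t=0s (window 0): ALLOW
  req#3 t=1s (window 0): ALLOW
  req#4 t=1s (window 0): ALLOW
  req#5 t=2s (window 0): ALLOW
  req#6 t=2s (window 0): DENY
  req#7 t=3s (window 0): DENY
  req#8 t=4s (window 0): DENY
  req#9 t=4s (window 0): DENY
  req#10 t=5s (window 1): ALLOW
  req#11 t=5s (window 1): ALLOW
  req#12 t=5s (window 1): ALLOW
  req#13 t=6s (window 1): ALLOW
  req#14 t=6s (window 1): ALLOW
  req#15 t=7s (window 1): DENY
  req#16 t=7s (window 1): DENY
  req#17 t=7s (window 1): DENY
  req#18 t=9s (window 1): DENY
  req#19 t=9s (window 1): DENY
  req#20 t=9s (window 1): DENY
  req#21 t=9s (window 1): DENY

Allowed counts by window: 5 5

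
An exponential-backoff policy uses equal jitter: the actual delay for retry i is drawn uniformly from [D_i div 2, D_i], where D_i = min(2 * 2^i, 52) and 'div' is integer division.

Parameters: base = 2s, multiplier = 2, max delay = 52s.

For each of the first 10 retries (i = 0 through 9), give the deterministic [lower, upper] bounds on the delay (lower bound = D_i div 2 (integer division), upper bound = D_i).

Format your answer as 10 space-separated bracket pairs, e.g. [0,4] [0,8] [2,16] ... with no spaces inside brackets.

Computing bounds per retry:
  i=0: D_i=min(2*2^0,52)=2, bounds=[1,2]
  i=1: D_i=min(2*2^1,52)=4, bounds=[2,4]
  i=2: D_i=min(2*2^2,52)=8, bounds=[4,8]
  i=3: D_i=min(2*2^3,52)=16, bounds=[8,16]
  i=4: D_i=min(2*2^4,52)=32, bounds=[16,32]
  i=5: D_i=min(2*2^5,52)=52, bounds=[26,52]
  i=6: D_i=min(2*2^6,52)=52, bounds=[26,52]
  i=7: D_i=min(2*2^7,52)=52, bounds=[26,52]
  i=8: D_i=min(2*2^8,52)=52, bounds=[26,52]
  i=9: D_i=min(2*2^9,52)=52, bounds=[26,52]

Answer: [1,2] [2,4] [4,8] [8,16] [16,32] [26,52] [26,52] [26,52] [26,52] [26,52]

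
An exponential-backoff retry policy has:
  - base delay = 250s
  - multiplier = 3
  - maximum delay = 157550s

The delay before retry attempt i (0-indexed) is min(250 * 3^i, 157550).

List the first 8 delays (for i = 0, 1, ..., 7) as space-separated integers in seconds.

Computing each delay:
  i=0: min(250*3^0, 157550) = 250
  i=1: min(250*3^1, 157550) = 750
  i=2: min(250*3^2, 157550) = 2250
  i=3: min(250*3^3, 157550) = 6750
  i=4: min(250*3^4, 157550) = 20250
  i=5: min(250*3^5, 157550) = 60750
  i=6: min(250*3^6, 157550) = 157550
  i=7: min(250*3^7, 157550) = 157550

Answer: 250 750 2250 6750 20250 60750 157550 157550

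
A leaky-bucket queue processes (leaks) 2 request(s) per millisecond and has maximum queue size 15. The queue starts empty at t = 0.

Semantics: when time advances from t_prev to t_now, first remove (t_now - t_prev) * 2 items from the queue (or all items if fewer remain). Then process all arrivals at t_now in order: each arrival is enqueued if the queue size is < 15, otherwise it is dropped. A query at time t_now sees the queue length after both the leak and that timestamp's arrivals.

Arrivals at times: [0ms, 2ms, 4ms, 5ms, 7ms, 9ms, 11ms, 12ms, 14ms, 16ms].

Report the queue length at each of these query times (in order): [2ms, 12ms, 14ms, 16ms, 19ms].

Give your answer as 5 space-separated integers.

Answer: 1 1 1 1 0

Derivation:
Queue lengths at query times:
  query t=2ms: backlog = 1
  query t=12ms: backlog = 1
  query t=14ms: backlog = 1
  query t=16ms: backlog = 1
  query t=19ms: backlog = 0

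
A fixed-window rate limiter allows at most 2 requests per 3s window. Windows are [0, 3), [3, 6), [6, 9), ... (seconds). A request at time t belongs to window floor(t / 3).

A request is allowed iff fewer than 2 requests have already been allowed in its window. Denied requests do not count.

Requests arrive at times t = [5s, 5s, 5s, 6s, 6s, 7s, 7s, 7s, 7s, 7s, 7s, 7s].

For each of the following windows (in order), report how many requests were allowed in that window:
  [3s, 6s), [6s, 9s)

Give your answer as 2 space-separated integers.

Answer: 2 2

Derivation:
Processing requests:
  req#1 t=5s (window 1): ALLOW
  req#2 t=5s (window 1): ALLOW
  req#3 t=5s (window 1): DENY
  req#4 t=6s (window 2): ALLOW
  req#5 t=6s (window 2): ALLOW
  req#6 t=7s (window 2): DENY
  req#7 t=7s (window 2): DENY
  req#8 t=7s (window 2): DENY
  req#9 t=7s (window 2): DENY
  req#10 t=7s (window 2): DENY
  req#11 t=7s (window 2): DENY
  req#12 t=7s (window 2): DENY

Allowed counts by window: 2 2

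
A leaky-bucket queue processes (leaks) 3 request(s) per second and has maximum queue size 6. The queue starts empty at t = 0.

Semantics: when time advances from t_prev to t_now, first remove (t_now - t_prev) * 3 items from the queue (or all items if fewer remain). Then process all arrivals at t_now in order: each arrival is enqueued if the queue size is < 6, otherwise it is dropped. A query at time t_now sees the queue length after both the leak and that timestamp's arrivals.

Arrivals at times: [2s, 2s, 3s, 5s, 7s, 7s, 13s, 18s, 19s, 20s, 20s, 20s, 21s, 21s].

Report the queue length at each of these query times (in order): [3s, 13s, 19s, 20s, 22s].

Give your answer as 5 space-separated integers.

Queue lengths at query times:
  query t=3s: backlog = 1
  query t=13s: backlog = 1
  query t=19s: backlog = 1
  query t=20s: backlog = 3
  query t=22s: backlog = 0

Answer: 1 1 1 3 0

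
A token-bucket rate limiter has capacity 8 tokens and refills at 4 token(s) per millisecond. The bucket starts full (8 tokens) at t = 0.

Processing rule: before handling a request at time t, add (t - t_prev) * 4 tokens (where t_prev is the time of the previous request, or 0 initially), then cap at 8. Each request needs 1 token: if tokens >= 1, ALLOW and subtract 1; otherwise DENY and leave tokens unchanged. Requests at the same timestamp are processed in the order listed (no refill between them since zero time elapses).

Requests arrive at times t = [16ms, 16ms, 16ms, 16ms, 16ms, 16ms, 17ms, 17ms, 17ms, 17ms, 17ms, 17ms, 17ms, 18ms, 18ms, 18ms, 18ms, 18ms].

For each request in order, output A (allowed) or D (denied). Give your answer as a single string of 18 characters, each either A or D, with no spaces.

Answer: AAAAAAAAAAAADAAAAD

Derivation:
Simulating step by step:
  req#1 t=16ms: ALLOW
  req#2 t=16ms: ALLOW
  req#3 t=16ms: ALLOW
  req#4 t=16ms: ALLOW
  req#5 t=16ms: ALLOW
  req#6 t=16ms: ALLOW
  req#7 t=17ms: ALLOW
  req#8 t=17ms: ALLOW
  req#9 t=17ms: ALLOW
  req#10 t=17ms: ALLOW
  req#11 t=17ms: ALLOW
  req#12 t=17ms: ALLOW
  req#13 t=17ms: DENY
  req#14 t=18ms: ALLOW
  req#15 t=18ms: ALLOW
  req#16 t=18ms: ALLOW
  req#17 t=18ms: ALLOW
  req#18 t=18ms: DENY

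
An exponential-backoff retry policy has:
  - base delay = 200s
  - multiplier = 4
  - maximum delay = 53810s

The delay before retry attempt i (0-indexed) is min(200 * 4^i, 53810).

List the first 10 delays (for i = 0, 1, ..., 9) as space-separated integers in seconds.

Answer: 200 800 3200 12800 51200 53810 53810 53810 53810 53810

Derivation:
Computing each delay:
  i=0: min(200*4^0, 53810) = 200
  i=1: min(200*4^1, 53810) = 800
  i=2: min(200*4^2, 53810) = 3200
  i=3: min(200*4^3, 53810) = 12800
  i=4: min(200*4^4, 53810) = 51200
  i=5: min(200*4^5, 53810) = 53810
  i=6: min(200*4^6, 53810) = 53810
  i=7: min(200*4^7, 53810) = 53810
  i=8: min(200*4^8, 53810) = 53810
  i=9: min(200*4^9, 53810) = 53810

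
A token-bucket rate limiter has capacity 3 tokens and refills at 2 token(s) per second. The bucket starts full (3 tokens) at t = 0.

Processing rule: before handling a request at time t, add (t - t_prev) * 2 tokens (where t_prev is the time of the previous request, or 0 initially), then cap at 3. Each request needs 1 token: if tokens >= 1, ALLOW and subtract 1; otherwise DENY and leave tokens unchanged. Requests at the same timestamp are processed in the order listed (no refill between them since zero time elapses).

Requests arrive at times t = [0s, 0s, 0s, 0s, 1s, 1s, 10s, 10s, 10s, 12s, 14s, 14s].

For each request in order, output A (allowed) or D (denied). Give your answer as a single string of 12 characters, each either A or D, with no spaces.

Simulating step by step:
  req#1 t=0s: ALLOW
  req#2 t=0s: ALLOW
  req#3 t=0s: ALLOW
  req#4 t=0s: DENY
  req#5 t=1s: ALLOW
  req#6 t=1s: ALLOW
  req#7 t=10s: ALLOW
  req#8 t=10s: ALLOW
  req#9 t=10s: ALLOW
  req#10 t=12s: ALLOW
  req#11 t=14s: ALLOW
  req#12 t=14s: ALLOW

Answer: AAADAAAAAAAA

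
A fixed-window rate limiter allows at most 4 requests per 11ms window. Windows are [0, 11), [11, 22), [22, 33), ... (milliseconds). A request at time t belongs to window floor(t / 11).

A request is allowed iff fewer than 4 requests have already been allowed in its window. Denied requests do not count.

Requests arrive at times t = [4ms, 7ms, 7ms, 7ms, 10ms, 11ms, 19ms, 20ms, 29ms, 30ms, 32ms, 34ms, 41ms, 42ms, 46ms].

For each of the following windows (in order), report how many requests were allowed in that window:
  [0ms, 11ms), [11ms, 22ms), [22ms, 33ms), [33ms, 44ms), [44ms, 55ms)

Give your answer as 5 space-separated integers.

Processing requests:
  req#1 t=4ms (window 0): ALLOW
  req#2 t=7ms (window 0): ALLOW
  req#3 t=7ms (window 0): ALLOW
  req#4 t=7ms (window 0): ALLOW
  req#5 t=10ms (window 0): DENY
  req#6 t=11ms (window 1): ALLOW
  req#7 t=19ms (window 1): ALLOW
  req#8 t=20ms (window 1): ALLOW
  req#9 t=29ms (window 2): ALLOW
  req#10 t=30ms (window 2): ALLOW
  req#11 t=32ms (window 2): ALLOW
  req#12 t=34ms (window 3): ALLOW
  req#13 t=41ms (window 3): ALLOW
  req#14 t=42ms (window 3): ALLOW
  req#15 t=46ms (window 4): ALLOW

Allowed counts by window: 4 3 3 3 1

Answer: 4 3 3 3 1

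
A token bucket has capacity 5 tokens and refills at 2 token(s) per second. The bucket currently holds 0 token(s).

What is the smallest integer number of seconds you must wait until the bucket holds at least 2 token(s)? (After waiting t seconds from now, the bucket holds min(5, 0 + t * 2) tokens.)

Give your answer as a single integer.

Answer: 1

Derivation:
Need 0 + t * 2 >= 2, so t >= 2/2.
Smallest integer t = ceil(2/2) = 1.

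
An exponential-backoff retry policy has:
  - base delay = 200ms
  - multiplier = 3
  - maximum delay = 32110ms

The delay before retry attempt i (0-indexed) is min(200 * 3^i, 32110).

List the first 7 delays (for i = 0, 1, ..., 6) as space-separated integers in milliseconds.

Computing each delay:
  i=0: min(200*3^0, 32110) = 200
  i=1: min(200*3^1, 32110) = 600
  i=2: min(200*3^2, 32110) = 1800
  i=3: min(200*3^3, 32110) = 5400
  i=4: min(200*3^4, 32110) = 16200
  i=5: min(200*3^5, 32110) = 32110
  i=6: min(200*3^6, 32110) = 32110

Answer: 200 600 1800 5400 16200 32110 32110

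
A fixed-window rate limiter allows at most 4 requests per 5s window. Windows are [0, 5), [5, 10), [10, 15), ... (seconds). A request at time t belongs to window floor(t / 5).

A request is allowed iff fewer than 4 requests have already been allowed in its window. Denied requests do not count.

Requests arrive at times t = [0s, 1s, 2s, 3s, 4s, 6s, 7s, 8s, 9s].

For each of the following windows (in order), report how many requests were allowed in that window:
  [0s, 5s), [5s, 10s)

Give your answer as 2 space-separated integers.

Processing requests:
  req#1 t=0s (window 0): ALLOW
  req#2 t=1s (window 0): ALLOW
  req#3 t=2s (window 0): ALLOW
  req#4 t=3s (window 0): ALLOW
  req#5 t=4s (window 0): DENY
  req#6 t=6s (window 1): ALLOW
  req#7 t=7s (window 1): ALLOW
  req#8 t=8s (window 1): ALLOW
  req#9 t=9s (window 1): ALLOW

Allowed counts by window: 4 4

Answer: 4 4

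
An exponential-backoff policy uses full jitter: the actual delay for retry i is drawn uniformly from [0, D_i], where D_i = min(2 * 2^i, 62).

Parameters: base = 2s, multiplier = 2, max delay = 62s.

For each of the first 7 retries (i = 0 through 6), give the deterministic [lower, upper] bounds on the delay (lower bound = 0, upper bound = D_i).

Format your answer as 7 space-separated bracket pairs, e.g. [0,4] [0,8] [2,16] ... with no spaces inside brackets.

Computing bounds per retry:
  i=0: D_i=min(2*2^0,62)=2, bounds=[0,2]
  i=1: D_i=min(2*2^1,62)=4, bounds=[0,4]
  i=2: D_i=min(2*2^2,62)=8, bounds=[0,8]
  i=3: D_i=min(2*2^3,62)=16, bounds=[0,16]
  i=4: D_i=min(2*2^4,62)=32, bounds=[0,32]
  i=5: D_i=min(2*2^5,62)=62, bounds=[0,62]
  i=6: D_i=min(2*2^6,62)=62, bounds=[0,62]

Answer: [0,2] [0,4] [0,8] [0,16] [0,32] [0,62] [0,62]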